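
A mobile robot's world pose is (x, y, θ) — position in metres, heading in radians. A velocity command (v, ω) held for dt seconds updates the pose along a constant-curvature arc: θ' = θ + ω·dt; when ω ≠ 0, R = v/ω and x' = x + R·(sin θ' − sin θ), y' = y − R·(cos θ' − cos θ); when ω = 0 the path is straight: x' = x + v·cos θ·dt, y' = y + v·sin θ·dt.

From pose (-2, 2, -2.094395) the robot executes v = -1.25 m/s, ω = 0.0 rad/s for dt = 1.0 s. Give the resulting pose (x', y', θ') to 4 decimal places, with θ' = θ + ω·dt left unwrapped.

θ' = -2.0944 + 0.0·1.0 = -2.0944
ω = 0 → straight: x' = -2 + -1.25·cos(-2.0944)·1.0 = -1.3750
y' = 2 + -1.25·sin(-2.0944)·1.0 = 3.0825

(-1.3750, 3.0825, -2.0944)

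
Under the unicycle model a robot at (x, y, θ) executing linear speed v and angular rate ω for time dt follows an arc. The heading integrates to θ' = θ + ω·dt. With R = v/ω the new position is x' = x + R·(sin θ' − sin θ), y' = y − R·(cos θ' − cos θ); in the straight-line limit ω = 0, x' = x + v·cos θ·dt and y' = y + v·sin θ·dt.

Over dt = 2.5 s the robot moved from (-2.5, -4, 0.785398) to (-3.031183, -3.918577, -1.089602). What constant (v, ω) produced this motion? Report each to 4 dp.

v = -0.2500, ω = -0.7500

Δθ = -1.089602 − 0.785398 = -1.875000
ω = Δθ/dt = -1.875000/2.5 = -0.7500
R = Δx/(sin θ' − sin θ) = 0.3333
v = R·ω = 0.3333·-0.7500 = -0.2500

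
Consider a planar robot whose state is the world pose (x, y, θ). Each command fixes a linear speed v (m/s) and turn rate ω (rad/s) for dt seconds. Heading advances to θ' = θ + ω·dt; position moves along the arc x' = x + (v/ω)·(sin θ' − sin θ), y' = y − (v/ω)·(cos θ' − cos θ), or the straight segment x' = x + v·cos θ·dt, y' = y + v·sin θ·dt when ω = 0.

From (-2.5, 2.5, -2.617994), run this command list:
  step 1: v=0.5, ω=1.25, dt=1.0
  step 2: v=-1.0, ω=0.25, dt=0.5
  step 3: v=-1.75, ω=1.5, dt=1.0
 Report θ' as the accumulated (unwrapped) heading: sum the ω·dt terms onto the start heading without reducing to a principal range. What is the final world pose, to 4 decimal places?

step 1: θ'=-1.3680 (R=0.4000) → pose (-2.6918, 2.0730, -1.3680)
step 2: θ'=-1.2430 (R=-4.0000) → pose (-2.8228, 2.5552, -1.2430)
step 3: θ'=0.2570 (R=-1.1667) → pose (-4.2239, 3.3079, 0.2570)

(-4.2239, 3.3079, 0.2570)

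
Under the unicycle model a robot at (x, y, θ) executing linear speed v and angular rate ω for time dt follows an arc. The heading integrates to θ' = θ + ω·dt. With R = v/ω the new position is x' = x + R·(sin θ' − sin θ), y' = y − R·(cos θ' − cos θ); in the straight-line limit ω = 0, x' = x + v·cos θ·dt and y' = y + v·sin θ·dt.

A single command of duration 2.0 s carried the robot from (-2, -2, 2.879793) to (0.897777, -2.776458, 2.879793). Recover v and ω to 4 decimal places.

v = -1.5000, ω = 0.0000

Δθ = 2.879793 − 2.879793 = 0.000000
ω = Δθ/dt = 0.000000/2.0 = 0.0000
ω = 0 → v = (Δx·cos θ + Δy·sin θ)/dt = -1.5000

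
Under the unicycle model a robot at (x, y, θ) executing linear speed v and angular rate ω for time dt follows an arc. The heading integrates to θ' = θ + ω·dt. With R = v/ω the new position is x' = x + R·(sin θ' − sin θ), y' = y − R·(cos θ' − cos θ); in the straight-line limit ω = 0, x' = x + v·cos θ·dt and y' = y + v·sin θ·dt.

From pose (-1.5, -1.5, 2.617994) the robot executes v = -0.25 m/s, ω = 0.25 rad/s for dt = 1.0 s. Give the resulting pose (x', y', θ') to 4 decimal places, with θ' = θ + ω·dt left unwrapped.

(-1.2702, -1.5968, 2.8680)

θ' = 2.6180 + 0.25·1.0 = 2.8680
R = v/ω = -0.25/0.25 = -1.0000
x' = -1.5 + -1.0000·(sin 2.8680 − sin 2.6180) = -1.2702
y' = -1.5 − -1.0000·(cos 2.8680 − cos 2.6180) = -1.5968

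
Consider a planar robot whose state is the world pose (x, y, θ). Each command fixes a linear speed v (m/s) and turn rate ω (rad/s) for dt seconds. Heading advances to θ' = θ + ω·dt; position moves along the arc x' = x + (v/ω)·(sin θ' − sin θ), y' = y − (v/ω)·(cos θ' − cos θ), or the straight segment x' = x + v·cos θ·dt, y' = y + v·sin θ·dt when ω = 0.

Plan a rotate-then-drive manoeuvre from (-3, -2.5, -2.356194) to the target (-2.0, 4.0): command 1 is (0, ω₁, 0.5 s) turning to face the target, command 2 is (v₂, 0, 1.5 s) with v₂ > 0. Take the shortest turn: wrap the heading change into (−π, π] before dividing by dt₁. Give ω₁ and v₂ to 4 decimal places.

heading to target = atan2(4−-2.5, -2−-3) = 1.4181
Δθ = wrap(1.4181 − -2.3562) = -2.5088; ω₁ = Δθ/dt₁ = -5.0177
distance = √((-2−-3)² + (4−-2.5)²) = 6.5765; v₂ = distance/dt₂ = 4.3843

ω₁ = -5.0177, v₂ = 4.3843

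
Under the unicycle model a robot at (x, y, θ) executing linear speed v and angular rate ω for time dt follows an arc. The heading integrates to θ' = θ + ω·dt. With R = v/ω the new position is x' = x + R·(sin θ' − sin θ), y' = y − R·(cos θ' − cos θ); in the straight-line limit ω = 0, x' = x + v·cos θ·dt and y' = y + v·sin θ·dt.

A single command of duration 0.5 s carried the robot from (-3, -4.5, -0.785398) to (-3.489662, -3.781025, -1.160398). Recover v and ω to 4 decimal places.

Δθ = -1.160398 − -0.785398 = -0.375000
ω = Δθ/dt = -0.375000/0.5 = -0.7500
R = −Δy/(cos θ' − cos θ) = 2.3333
v = R·ω = 2.3333·-0.7500 = -1.7500

v = -1.7500, ω = -0.7500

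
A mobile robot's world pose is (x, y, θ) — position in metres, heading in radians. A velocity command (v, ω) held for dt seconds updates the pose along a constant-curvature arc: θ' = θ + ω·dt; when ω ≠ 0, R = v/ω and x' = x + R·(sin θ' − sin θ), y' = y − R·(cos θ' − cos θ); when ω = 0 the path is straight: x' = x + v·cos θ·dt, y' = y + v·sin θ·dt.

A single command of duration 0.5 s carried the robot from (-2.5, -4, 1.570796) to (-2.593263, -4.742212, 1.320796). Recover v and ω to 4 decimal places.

v = -1.5000, ω = -0.5000

Δθ = 1.320796 − 1.570796 = -0.250000
ω = Δθ/dt = -0.250000/0.5 = -0.5000
R = −Δy/(cos θ' − cos θ) = 3.0000
v = R·ω = 3.0000·-0.5000 = -1.5000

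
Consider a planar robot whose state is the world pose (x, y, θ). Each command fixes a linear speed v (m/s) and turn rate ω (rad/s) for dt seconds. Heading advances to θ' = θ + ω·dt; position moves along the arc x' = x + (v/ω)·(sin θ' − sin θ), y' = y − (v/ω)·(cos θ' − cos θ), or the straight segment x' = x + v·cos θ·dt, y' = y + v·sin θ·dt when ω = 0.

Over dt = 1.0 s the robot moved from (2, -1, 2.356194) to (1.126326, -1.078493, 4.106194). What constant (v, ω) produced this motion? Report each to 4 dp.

Δθ = 4.106194 − 2.356194 = 1.750000
ω = Δθ/dt = 1.750000/1.0 = 1.7500
R = Δx/(sin θ' − sin θ) = 0.5714
v = R·ω = 0.5714·1.7500 = 1.0000

v = 1.0000, ω = 1.7500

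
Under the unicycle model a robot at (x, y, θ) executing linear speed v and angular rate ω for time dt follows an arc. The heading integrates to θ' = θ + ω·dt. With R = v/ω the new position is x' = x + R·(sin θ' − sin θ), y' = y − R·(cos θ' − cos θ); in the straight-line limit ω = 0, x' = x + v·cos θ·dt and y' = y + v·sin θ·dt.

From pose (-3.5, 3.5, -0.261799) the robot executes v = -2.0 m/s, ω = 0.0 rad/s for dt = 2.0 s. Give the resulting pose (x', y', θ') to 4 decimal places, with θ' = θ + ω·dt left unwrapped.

θ' = -0.2618 + 0.0·2.0 = -0.2618
ω = 0 → straight: x' = -3.5 + -2.0·cos(-0.2618)·2.0 = -7.3637
y' = 3.5 + -2.0·sin(-0.2618)·2.0 = 4.5353

(-7.3637, 4.5353, -0.2618)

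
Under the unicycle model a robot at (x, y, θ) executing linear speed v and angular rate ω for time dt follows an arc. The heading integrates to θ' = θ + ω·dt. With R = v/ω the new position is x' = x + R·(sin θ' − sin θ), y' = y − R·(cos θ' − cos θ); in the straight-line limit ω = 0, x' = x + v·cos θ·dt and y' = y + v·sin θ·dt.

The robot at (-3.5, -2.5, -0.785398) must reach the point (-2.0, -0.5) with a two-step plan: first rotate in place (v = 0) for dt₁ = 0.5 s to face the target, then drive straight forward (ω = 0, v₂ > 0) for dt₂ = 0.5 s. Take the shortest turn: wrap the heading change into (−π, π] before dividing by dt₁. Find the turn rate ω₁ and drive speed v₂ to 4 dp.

ω₁ = 3.4254, v₂ = 5.0000

heading to target = atan2(-0.5−-2.5, -2−-3.5) = 0.9273
Δθ = wrap(0.9273 − -0.7854) = 1.7127; ω₁ = Δθ/dt₁ = 3.4254
distance = √((-2−-3.5)² + (-0.5−-2.5)²) = 2.5000; v₂ = distance/dt₂ = 5.0000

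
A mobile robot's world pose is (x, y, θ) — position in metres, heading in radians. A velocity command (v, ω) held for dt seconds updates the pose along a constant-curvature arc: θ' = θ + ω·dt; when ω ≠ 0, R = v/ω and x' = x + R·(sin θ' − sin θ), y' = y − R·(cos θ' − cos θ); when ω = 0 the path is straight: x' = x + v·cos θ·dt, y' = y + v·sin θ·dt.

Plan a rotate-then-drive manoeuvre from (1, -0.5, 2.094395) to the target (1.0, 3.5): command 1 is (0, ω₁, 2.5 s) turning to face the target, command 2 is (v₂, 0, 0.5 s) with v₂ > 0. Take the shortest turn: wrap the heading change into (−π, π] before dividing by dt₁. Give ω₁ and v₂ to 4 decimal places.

heading to target = atan2(3.5−-0.5, 1−1) = 1.5708
Δθ = wrap(1.5708 − 2.0944) = -0.5236; ω₁ = Δθ/dt₁ = -0.2094
distance = √((1−1)² + (3.5−-0.5)²) = 4.0000; v₂ = distance/dt₂ = 8.0000

ω₁ = -0.2094, v₂ = 8.0000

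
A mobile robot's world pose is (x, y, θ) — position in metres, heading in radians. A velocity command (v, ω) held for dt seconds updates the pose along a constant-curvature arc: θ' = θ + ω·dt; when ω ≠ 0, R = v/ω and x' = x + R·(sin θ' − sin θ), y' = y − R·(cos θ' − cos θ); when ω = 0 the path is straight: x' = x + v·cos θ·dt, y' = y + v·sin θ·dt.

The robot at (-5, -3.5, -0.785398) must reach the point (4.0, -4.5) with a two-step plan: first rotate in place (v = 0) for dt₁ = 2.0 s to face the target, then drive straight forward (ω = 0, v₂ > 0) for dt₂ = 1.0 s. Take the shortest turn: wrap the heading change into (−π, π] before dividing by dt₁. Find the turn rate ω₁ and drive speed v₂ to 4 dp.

heading to target = atan2(-4.5−-3.5, 4−-5) = -0.1107
Δθ = wrap(-0.1107 − -0.7854) = 0.6747; ω₁ = Δθ/dt₁ = 0.3374
distance = √((4−-5)² + (-4.5−-3.5)²) = 9.0554; v₂ = distance/dt₂ = 9.0554

ω₁ = 0.3374, v₂ = 9.0554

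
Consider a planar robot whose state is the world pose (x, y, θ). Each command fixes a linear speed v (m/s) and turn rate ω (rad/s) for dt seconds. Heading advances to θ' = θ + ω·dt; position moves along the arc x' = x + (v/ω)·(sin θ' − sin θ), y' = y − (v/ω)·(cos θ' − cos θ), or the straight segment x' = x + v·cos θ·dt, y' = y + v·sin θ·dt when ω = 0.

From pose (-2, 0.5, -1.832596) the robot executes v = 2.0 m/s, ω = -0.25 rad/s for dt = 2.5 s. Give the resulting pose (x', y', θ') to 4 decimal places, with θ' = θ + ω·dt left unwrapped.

θ' = -1.8326 + -0.25·2.5 = -2.4576
R = v/ω = 2.0/-0.25 = -8.0000
x' = -2 + -8.0000·(sin -2.4576 − sin -1.8326) = -4.6722
y' = 0.5 − -8.0000·(cos -2.4576 − cos -1.8326) = -3.6299

(-4.6722, -3.6299, -2.4576)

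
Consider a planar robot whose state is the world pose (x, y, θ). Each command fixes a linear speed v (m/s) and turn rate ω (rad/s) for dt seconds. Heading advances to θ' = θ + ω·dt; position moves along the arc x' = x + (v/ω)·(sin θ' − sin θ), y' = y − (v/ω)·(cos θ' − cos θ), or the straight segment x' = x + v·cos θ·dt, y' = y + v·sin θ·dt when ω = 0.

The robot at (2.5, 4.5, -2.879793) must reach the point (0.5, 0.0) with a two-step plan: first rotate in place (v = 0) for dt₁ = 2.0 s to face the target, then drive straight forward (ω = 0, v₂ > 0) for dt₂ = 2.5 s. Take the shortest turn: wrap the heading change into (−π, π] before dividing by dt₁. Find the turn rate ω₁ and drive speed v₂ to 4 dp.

ω₁ = 0.4454, v₂ = 1.9698

heading to target = atan2(0−4.5, 0.5−2.5) = -1.9890
Δθ = wrap(-1.9890 − -2.8798) = 0.8908; ω₁ = Δθ/dt₁ = 0.4454
distance = √((0.5−2.5)² + (0−4.5)²) = 4.9244; v₂ = distance/dt₂ = 1.9698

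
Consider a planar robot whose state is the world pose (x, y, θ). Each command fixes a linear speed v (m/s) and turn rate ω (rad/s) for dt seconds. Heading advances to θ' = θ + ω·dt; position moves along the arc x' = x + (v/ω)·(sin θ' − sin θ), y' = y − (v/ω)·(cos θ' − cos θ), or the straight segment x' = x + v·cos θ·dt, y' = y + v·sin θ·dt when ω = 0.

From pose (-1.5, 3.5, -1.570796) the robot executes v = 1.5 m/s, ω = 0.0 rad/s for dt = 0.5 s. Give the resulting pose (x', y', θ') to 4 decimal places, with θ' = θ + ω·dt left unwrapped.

θ' = -1.5708 + 0.0·0.5 = -1.5708
ω = 0 → straight: x' = -1.5 + 1.5·cos(-1.5708)·0.5 = -1.5000
y' = 3.5 + 1.5·sin(-1.5708)·0.5 = 2.7500

(-1.5000, 2.7500, -1.5708)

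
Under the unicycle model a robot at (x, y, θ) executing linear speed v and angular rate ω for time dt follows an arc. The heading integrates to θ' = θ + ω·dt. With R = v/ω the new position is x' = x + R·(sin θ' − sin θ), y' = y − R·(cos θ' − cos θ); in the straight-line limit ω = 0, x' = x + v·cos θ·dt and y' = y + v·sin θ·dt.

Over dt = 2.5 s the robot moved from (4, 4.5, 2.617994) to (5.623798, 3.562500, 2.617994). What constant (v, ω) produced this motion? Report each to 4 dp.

Δθ = 2.617994 − 2.617994 = 0.000000
ω = Δθ/dt = 0.000000/2.5 = 0.0000
ω = 0 → v = (Δx·cos θ + Δy·sin θ)/dt = -0.7500

v = -0.7500, ω = 0.0000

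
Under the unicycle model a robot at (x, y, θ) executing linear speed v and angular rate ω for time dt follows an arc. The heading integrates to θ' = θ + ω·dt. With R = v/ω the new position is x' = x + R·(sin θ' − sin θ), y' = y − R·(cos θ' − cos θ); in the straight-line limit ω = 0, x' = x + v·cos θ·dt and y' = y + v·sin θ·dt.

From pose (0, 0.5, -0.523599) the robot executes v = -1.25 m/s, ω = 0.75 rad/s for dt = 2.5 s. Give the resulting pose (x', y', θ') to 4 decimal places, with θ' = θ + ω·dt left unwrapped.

θ' = -0.5236 + 0.75·2.5 = 1.3514
R = v/ω = -1.25/0.75 = -1.6667
x' = 0 + -1.6667·(sin 1.3514 − sin -0.5236) = -2.4600
y' = 0.5 − -1.6667·(cos 1.3514 − cos -0.5236) = -0.5806

(-2.4600, -0.5806, 1.3514)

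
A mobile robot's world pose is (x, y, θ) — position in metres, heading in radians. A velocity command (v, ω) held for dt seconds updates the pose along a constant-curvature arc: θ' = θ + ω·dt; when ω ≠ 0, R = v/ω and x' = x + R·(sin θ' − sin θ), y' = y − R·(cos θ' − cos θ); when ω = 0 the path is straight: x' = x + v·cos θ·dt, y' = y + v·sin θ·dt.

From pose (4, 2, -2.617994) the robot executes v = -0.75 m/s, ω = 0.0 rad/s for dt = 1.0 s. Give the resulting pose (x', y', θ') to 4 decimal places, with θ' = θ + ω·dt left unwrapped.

(4.6495, 2.3750, -2.6180)

θ' = -2.6180 + 0.0·1.0 = -2.6180
ω = 0 → straight: x' = 4 + -0.75·cos(-2.6180)·1.0 = 4.6495
y' = 2 + -0.75·sin(-2.6180)·1.0 = 2.3750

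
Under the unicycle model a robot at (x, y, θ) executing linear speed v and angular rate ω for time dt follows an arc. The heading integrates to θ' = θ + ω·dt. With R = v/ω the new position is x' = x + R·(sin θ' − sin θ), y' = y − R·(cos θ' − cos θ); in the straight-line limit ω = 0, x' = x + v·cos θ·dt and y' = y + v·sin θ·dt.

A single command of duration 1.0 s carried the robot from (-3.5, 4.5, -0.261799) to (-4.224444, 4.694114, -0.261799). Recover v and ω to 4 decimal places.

v = -0.7500, ω = 0.0000

Δθ = -0.261799 − -0.261799 = 0.000000
ω = Δθ/dt = 0.000000/1.0 = 0.0000
ω = 0 → v = (Δx·cos θ + Δy·sin θ)/dt = -0.7500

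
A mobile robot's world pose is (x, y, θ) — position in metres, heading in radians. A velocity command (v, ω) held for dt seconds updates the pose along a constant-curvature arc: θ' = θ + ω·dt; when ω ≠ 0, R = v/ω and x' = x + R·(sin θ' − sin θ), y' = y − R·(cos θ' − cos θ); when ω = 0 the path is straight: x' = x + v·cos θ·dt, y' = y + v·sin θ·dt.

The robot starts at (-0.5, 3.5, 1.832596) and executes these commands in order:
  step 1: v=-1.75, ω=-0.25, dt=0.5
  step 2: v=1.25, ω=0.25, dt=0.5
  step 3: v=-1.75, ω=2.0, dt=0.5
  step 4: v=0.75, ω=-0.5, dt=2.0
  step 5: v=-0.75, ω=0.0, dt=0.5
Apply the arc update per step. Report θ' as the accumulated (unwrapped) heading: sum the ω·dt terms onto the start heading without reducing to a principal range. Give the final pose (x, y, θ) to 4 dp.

step 1: θ'=1.7076 (R=7.0000) → pose (-0.3269, 2.6429, 1.7076)
step 2: θ'=1.8326 (R=5.0000) → pose (-0.4505, 3.2551, 1.8326)
step 3: θ'=2.8326 (R=-0.8750) → pose (0.1286, 2.6480, 2.8326)
step 4: θ'=1.8326 (R=-1.5000) → pose (-0.8642, 3.6887, 1.8326)
step 5: θ'=1.8326 (straight) → pose (-0.7671, 3.3265, 1.8326)

(-0.7671, 3.3265, 1.8326)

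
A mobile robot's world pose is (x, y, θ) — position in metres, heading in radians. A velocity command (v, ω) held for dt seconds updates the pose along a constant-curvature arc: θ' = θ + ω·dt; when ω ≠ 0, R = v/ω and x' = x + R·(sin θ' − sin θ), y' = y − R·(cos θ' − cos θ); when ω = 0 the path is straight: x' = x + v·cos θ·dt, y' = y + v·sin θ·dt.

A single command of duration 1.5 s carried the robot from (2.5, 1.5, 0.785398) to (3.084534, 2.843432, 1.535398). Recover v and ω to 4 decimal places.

Δθ = 1.535398 − 0.785398 = 0.750000
ω = Δθ/dt = 0.750000/1.5 = 0.5000
R = −Δy/(cos θ' − cos θ) = 2.0000
v = R·ω = 2.0000·0.5000 = 1.0000

v = 1.0000, ω = 0.5000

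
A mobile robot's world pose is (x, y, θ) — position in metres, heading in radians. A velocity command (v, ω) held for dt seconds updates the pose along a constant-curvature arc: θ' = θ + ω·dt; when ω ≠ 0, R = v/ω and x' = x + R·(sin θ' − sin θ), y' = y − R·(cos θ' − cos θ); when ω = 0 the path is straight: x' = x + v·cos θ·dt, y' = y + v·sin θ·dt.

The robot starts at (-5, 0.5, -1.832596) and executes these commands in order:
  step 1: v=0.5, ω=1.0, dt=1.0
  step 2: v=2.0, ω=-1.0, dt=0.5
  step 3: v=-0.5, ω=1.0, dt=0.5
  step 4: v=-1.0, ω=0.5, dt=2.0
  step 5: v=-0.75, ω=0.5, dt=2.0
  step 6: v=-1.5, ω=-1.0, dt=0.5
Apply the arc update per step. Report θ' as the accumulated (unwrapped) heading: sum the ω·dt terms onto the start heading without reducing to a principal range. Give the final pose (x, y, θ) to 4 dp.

(-7.9322, -1.4748, 0.6674)

step 1: θ'=-0.8326 (R=0.5000) → pose (-4.8869, 0.0341, -0.8326)
step 2: θ'=-1.3326 (R=-2.0000) → pose (-4.4227, -0.8399, -1.3326)
step 3: θ'=-0.8326 (R=-0.5000) → pose (-4.5388, -0.6214, -0.8326)
step 4: θ'=0.1674 (R=-2.0000) → pose (-6.3514, 0.0047, 0.1674)
step 5: θ'=1.1674 (R=-1.5000) → pose (-7.4810, -0.8855, 1.1674)
step 6: θ'=0.6674 (R=1.5000) → pose (-7.9322, -1.4748, 0.6674)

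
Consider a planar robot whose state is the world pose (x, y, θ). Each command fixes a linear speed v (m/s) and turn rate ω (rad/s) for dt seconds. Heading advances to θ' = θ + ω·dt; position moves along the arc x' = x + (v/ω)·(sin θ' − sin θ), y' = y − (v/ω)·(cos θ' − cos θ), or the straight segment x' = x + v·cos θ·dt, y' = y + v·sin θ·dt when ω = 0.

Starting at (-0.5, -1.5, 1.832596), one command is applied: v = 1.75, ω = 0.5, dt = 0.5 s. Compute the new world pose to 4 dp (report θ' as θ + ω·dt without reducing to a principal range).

(-0.8292, -0.6918, 2.0826)

θ' = 1.8326 + 0.5·0.5 = 2.0826
R = v/ω = 1.75/0.5 = 3.5000
x' = -0.5 + 3.5000·(sin 2.0826 − sin 1.8326) = -0.8292
y' = -1.5 − 3.5000·(cos 2.0826 − cos 1.8326) = -0.6918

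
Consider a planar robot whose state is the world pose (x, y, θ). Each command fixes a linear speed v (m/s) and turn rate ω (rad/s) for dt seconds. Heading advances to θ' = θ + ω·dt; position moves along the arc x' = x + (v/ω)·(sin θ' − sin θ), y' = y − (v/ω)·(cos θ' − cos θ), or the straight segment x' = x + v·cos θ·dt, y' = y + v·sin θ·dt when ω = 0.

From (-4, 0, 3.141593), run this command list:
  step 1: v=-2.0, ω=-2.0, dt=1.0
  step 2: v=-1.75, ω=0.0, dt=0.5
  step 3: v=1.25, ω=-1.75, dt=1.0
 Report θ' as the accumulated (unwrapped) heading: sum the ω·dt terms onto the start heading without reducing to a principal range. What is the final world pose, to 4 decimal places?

(-2.3971, -1.9229, -0.6084)

step 1: θ'=1.1416 (R=1.0000) → pose (-3.0907, -1.4161, 1.1416)
step 2: θ'=1.1416 (straight) → pose (-3.4548, -2.2118, 1.1416)
step 3: θ'=-0.6084 (R=-0.7143) → pose (-2.3971, -1.9229, -0.6084)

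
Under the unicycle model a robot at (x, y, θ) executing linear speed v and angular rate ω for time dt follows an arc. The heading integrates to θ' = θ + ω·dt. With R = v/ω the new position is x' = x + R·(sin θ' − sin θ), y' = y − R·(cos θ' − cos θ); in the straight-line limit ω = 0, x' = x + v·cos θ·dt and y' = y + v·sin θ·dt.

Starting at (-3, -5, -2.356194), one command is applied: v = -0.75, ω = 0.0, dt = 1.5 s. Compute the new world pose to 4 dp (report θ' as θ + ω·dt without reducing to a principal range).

(-2.2045, -4.2045, -2.3562)

θ' = -2.3562 + 0.0·1.5 = -2.3562
ω = 0 → straight: x' = -3 + -0.75·cos(-2.3562)·1.5 = -2.2045
y' = -5 + -0.75·sin(-2.3562)·1.5 = -4.2045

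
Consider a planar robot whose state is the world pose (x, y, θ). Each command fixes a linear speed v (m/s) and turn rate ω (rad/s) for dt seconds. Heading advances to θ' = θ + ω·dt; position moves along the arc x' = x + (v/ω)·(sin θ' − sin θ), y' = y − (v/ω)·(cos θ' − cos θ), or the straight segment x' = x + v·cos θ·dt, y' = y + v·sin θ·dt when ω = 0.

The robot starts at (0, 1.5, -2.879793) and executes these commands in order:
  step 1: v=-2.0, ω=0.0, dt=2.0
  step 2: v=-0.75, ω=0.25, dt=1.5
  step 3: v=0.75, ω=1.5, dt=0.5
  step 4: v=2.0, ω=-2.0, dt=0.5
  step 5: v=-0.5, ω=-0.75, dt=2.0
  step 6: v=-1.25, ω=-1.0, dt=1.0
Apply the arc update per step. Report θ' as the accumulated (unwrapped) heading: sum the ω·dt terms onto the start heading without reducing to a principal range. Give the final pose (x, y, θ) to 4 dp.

(4.8697, 0.4470, -5.2548)

step 1: θ'=-2.8798 (straight) → pose (3.8637, 2.5353, -2.8798)
step 2: θ'=-2.5048 (R=-3.0000) → pose (4.8711, 3.0210, -2.5048)
step 3: θ'=-1.7548 (R=0.5000) → pose (4.6769, 2.7105, -1.7548)
step 4: θ'=-2.7548 (R=-1.0000) → pose (4.0710, 1.9674, -2.7548)
step 5: θ'=-4.2548 (R=0.6667) → pose (4.9205, 1.6445, -4.2548)
step 6: θ'=-5.2548 (R=1.2500) → pose (4.8697, 0.4470, -5.2548)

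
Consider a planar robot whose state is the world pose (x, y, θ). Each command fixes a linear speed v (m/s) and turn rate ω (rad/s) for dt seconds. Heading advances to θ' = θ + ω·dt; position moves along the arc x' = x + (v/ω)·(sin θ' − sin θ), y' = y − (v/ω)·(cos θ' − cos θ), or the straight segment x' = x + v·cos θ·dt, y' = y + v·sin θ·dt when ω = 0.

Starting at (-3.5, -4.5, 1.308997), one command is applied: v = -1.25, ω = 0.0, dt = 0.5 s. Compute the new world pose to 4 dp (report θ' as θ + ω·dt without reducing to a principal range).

θ' = 1.3090 + 0.0·0.5 = 1.3090
ω = 0 → straight: x' = -3.5 + -1.25·cos(1.3090)·0.5 = -3.6618
y' = -4.5 + -1.25·sin(1.3090)·0.5 = -5.1037

(-3.6618, -5.1037, 1.3090)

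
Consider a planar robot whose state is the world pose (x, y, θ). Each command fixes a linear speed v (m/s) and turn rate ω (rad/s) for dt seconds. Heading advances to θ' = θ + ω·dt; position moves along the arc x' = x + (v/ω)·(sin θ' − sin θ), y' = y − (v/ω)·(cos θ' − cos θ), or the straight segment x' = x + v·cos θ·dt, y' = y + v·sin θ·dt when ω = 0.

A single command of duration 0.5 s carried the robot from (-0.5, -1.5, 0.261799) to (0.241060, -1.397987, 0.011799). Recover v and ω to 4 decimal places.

v = 1.5000, ω = -0.5000

Δθ = 0.011799 − 0.261799 = -0.250000
ω = Δθ/dt = -0.250000/0.5 = -0.5000
R = Δx/(sin θ' − sin θ) = -3.0000
v = R·ω = -3.0000·-0.5000 = 1.5000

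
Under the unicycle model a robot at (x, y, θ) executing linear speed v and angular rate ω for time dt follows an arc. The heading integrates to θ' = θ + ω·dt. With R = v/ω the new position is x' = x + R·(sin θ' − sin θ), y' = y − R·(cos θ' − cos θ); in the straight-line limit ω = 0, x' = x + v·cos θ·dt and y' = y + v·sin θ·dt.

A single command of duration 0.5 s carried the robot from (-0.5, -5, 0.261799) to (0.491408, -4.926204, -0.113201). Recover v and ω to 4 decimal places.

Δθ = -0.113201 − 0.261799 = -0.375000
ω = Δθ/dt = -0.375000/0.5 = -0.7500
R = Δx/(sin θ' − sin θ) = -2.6667
v = R·ω = -2.6667·-0.7500 = 2.0000

v = 2.0000, ω = -0.7500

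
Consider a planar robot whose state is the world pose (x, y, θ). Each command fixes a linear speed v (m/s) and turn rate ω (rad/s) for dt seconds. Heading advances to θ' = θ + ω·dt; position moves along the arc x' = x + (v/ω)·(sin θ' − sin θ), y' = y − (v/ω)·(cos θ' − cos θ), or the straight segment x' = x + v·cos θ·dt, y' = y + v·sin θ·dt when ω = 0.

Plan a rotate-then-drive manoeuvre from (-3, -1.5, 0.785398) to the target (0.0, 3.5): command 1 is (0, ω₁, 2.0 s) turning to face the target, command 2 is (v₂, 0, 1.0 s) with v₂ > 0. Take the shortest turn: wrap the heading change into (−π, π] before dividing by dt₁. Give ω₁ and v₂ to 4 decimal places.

ω₁ = 0.1225, v₂ = 5.8310

heading to target = atan2(3.5−-1.5, 0−-3) = 1.0304
Δθ = wrap(1.0304 − 0.7854) = 0.2450; ω₁ = Δθ/dt₁ = 0.1225
distance = √((0−-3)² + (3.5−-1.5)²) = 5.8310; v₂ = distance/dt₂ = 5.8310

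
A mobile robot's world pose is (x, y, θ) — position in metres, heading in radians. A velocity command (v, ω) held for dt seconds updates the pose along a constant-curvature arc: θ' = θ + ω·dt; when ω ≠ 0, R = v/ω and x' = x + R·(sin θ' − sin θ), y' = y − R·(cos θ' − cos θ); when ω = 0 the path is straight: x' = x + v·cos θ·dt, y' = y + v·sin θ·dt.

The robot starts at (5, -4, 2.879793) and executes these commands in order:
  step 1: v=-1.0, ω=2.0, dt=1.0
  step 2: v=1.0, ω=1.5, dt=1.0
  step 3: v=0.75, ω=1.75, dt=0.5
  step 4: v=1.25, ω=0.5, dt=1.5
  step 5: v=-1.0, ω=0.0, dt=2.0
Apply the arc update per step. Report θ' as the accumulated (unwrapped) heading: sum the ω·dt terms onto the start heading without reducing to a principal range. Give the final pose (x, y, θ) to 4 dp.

(7.3643, -3.9931, 8.0048)

step 1: θ'=4.8798 (R=-0.5000) → pose (5.6224, -3.4337, 4.8798)
step 2: θ'=6.3798 (R=0.6667) → pose (6.3441, -3.9862, 6.3798)
step 3: θ'=7.2548 (R=0.4286) → pose (6.6566, -3.8013, 7.2548)
step 4: θ'=8.0048 (R=2.5000) → pose (7.0638, -2.0158, 8.0048)
step 5: θ'=8.0048 (straight) → pose (7.3643, -3.9931, 8.0048)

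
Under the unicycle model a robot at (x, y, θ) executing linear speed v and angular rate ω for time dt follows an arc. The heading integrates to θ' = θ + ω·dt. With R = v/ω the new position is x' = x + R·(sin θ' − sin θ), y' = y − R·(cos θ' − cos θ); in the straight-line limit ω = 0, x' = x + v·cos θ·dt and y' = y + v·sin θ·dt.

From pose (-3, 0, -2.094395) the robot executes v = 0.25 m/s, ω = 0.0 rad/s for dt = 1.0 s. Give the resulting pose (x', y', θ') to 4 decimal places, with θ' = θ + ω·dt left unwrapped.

θ' = -2.0944 + 0.0·1.0 = -2.0944
ω = 0 → straight: x' = -3 + 0.25·cos(-2.0944)·1.0 = -3.1250
y' = 0 + 0.25·sin(-2.0944)·1.0 = -0.2165

(-3.1250, -0.2165, -2.0944)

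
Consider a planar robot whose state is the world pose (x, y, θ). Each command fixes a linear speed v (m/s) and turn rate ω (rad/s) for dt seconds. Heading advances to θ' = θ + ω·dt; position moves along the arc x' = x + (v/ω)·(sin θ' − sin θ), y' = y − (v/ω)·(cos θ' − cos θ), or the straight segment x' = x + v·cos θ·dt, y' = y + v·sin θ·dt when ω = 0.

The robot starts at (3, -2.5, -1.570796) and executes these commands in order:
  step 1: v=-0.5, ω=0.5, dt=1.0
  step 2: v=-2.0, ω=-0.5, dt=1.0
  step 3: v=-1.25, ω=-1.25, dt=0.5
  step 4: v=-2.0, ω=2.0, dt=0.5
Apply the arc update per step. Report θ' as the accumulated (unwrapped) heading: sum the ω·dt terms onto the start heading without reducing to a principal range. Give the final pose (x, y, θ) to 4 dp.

step 1: θ'=-1.0708 (R=-1.0000) → pose (2.8776, -2.0206, -1.0708)
step 2: θ'=-1.5708 (R=4.0000) → pose (2.3879, -0.1029, -1.5708)
step 3: θ'=-2.1958 (R=1.0000) → pose (2.5769, 0.4822, -2.1958)
step 4: θ'=-1.1958 (R=-1.0000) → pose (2.6965, 1.4336, -1.1958)

(2.6965, 1.4336, -1.1958)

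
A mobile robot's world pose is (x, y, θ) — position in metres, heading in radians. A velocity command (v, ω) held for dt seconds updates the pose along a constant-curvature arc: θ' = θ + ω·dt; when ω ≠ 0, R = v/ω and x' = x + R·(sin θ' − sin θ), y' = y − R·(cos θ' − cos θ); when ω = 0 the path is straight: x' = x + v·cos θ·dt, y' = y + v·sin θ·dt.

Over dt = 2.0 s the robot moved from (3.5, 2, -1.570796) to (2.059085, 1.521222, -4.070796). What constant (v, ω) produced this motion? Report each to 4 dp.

v = 1.0000, ω = -1.2500

Δθ = -4.070796 − -1.570796 = -2.500000
ω = Δθ/dt = -2.500000/2.0 = -1.2500
R = Δx/(sin θ' − sin θ) = -0.8000
v = R·ω = -0.8000·-1.2500 = 1.0000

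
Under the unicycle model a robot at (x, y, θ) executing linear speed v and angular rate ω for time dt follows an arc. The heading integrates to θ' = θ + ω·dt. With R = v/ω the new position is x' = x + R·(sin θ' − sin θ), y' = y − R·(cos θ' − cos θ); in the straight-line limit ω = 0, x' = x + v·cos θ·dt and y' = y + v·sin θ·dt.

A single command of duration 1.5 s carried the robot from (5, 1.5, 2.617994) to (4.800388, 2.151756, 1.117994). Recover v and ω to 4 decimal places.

v = 0.5000, ω = -1.0000

Δθ = 1.117994 − 2.617994 = -1.500000
ω = Δθ/dt = -1.500000/1.5 = -1.0000
R = −Δy/(cos θ' − cos θ) = -0.5000
v = R·ω = -0.5000·-1.0000 = 0.5000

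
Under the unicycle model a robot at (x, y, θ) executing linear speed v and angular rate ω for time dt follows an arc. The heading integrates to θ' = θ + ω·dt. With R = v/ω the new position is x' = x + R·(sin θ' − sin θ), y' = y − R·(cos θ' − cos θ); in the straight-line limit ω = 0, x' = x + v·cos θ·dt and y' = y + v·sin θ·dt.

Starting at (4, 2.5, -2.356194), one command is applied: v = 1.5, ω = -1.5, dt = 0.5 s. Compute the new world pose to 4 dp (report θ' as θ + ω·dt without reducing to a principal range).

(3.3283, 2.2077, -3.1062)

θ' = -2.3562 + -1.5·0.5 = -3.1062
R = v/ω = 1.5/-1.5 = -1.0000
x' = 4 + -1.0000·(sin -3.1062 − sin -2.3562) = 3.3283
y' = 2.5 − -1.0000·(cos -3.1062 − cos -2.3562) = 2.2077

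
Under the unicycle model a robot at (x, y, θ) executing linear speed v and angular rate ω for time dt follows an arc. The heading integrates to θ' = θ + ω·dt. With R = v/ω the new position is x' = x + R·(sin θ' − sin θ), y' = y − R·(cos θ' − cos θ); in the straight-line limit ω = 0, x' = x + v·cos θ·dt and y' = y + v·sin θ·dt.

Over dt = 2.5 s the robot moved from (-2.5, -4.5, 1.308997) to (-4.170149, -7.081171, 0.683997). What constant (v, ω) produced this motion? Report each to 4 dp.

v = -1.2500, ω = -0.2500

Δθ = 0.683997 − 1.308997 = -0.625000
ω = Δθ/dt = -0.625000/2.5 = -0.2500
R = −Δy/(cos θ' − cos θ) = 5.0000
v = R·ω = 5.0000·-0.2500 = -1.2500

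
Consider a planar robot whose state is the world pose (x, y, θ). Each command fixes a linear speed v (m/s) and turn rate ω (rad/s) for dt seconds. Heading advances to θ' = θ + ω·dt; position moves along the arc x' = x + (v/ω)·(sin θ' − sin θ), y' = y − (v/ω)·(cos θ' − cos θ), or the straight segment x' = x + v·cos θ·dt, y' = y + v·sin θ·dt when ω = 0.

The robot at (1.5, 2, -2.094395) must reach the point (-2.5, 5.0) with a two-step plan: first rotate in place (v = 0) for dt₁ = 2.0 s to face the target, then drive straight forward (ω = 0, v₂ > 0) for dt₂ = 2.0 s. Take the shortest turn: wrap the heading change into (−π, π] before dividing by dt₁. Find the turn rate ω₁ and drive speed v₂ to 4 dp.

heading to target = atan2(5−2, -2.5−1.5) = 2.4981
Δθ = wrap(2.4981 − -2.0944) = -1.6907; ω₁ = Δθ/dt₁ = -0.8453
distance = √((-2.5−1.5)² + (5−2)²) = 5.0000; v₂ = distance/dt₂ = 2.5000

ω₁ = -0.8453, v₂ = 2.5000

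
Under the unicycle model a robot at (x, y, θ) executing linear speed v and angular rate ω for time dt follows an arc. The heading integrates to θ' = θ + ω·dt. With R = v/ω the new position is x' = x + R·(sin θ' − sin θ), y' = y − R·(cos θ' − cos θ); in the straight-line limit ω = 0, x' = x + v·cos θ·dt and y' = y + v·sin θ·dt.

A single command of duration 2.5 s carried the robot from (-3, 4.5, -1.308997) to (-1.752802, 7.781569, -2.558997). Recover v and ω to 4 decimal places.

v = -1.5000, ω = -0.5000

Δθ = -2.558997 − -1.308997 = -1.250000
ω = Δθ/dt = -1.250000/2.5 = -0.5000
R = −Δy/(cos θ' − cos θ) = 3.0000
v = R·ω = 3.0000·-0.5000 = -1.5000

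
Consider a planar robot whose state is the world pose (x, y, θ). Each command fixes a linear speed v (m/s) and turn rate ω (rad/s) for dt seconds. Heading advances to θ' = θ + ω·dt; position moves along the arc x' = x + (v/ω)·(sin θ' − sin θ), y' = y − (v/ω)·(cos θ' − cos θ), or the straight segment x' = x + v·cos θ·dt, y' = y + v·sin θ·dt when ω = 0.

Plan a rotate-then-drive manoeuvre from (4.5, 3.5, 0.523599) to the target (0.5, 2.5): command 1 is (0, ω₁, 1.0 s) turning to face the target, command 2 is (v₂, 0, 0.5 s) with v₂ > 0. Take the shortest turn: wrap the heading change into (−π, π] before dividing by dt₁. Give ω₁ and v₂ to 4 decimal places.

ω₁ = 2.8630, v₂ = 8.2462

heading to target = atan2(2.5−3.5, 0.5−4.5) = -2.8966
Δθ = wrap(-2.8966 − 0.5236) = 2.8630; ω₁ = Δθ/dt₁ = 2.8630
distance = √((0.5−4.5)² + (2.5−3.5)²) = 4.1231; v₂ = distance/dt₂ = 8.2462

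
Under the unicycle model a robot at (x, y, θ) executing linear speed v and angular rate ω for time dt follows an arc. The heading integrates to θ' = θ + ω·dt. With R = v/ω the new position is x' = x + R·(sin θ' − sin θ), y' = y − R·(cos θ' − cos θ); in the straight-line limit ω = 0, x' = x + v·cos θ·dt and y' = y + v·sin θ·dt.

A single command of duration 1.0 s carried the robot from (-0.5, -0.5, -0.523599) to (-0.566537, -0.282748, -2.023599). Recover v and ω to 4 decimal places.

v = -0.2500, ω = -1.5000

Δθ = -2.023599 − -0.523599 = -1.500000
ω = Δθ/dt = -1.500000/1.0 = -1.5000
R = −Δy/(cos θ' − cos θ) = 0.1667
v = R·ω = 0.1667·-1.5000 = -0.2500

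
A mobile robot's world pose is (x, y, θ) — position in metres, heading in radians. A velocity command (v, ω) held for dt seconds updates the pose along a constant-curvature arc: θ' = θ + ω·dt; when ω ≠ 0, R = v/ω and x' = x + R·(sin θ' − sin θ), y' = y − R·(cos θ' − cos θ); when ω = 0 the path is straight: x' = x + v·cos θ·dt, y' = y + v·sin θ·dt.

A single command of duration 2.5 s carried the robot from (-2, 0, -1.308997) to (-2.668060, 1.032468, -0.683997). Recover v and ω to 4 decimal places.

Δθ = -0.683997 − -1.308997 = 0.625000
ω = Δθ/dt = 0.625000/2.5 = 0.2500
R = −Δy/(cos θ' − cos θ) = -2.0000
v = R·ω = -2.0000·0.2500 = -0.5000

v = -0.5000, ω = 0.2500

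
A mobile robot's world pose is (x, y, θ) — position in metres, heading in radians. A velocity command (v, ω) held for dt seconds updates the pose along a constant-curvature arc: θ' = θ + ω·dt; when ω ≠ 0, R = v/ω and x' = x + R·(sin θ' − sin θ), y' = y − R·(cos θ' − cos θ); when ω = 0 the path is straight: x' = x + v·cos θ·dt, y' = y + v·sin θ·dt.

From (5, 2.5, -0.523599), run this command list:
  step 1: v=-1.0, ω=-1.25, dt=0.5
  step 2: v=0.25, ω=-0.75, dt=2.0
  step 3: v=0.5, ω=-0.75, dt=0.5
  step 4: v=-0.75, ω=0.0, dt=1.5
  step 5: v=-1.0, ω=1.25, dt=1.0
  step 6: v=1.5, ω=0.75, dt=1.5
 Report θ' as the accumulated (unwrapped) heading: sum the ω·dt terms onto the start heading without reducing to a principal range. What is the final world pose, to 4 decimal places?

step 1: θ'=-1.1486 (R=0.8000) → pose (4.6702, 2.8650, -1.1486)
step 2: θ'=-2.6486 (R=-0.3333) → pose (4.5239, 2.4348, -2.6486)
step 3: θ'=-3.0236 (R=-0.6667) → pose (4.2869, 2.3600, -3.0236)
step 4: θ'=-3.0236 (straight) → pose (5.4041, 2.4925, -3.0236)
step 5: θ'=-1.7736 (R=-0.8000) → pose (6.0935, 3.1258, -1.7736)
step 6: θ'=-0.6486 (R=2.0000) → pose (6.8444, 1.1291, -0.6486)

(6.8444, 1.1291, -0.6486)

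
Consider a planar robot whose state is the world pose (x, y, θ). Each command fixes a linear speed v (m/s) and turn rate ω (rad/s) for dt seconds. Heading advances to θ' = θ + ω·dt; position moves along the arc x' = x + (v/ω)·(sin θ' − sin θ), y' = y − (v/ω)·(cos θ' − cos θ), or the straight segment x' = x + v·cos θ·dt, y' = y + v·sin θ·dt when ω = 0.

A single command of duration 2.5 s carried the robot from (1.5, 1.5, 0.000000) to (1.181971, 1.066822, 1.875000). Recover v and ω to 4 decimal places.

v = -0.2500, ω = 0.7500

Δθ = 1.875000 − 0.000000 = 1.875000
ω = Δθ/dt = 1.875000/2.5 = 0.7500
R = −Δy/(cos θ' − cos θ) = -0.3333
v = R·ω = -0.3333·0.7500 = -0.2500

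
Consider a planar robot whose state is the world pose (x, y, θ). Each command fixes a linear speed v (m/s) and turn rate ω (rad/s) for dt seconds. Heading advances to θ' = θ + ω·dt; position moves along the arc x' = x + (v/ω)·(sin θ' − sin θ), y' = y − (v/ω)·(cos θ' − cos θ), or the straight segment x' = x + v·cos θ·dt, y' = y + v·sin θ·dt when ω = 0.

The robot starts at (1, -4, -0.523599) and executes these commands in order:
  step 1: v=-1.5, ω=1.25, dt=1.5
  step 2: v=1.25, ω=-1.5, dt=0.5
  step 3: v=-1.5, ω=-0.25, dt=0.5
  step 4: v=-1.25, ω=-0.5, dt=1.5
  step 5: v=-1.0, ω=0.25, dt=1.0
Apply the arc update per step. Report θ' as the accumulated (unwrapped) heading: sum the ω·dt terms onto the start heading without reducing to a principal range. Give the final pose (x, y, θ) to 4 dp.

step 1: θ'=1.3514 (R=-1.2000) → pose (-0.7712, -4.7781, 1.3514)
step 2: θ'=0.6014 (R=-0.8333) → pose (-0.4294, -4.2723, 0.6014)
step 3: θ'=0.4764 (R=6.0000) → pose (-1.0727, -4.6570, 0.4764)
step 4: θ'=-0.2736 (R=2.5000) → pose (-2.8946, -4.8423, -0.2736)
step 5: θ'=-0.0236 (R=-4.0000) → pose (-3.8810, -4.6947, -0.0236)

(-3.8810, -4.6947, -0.0236)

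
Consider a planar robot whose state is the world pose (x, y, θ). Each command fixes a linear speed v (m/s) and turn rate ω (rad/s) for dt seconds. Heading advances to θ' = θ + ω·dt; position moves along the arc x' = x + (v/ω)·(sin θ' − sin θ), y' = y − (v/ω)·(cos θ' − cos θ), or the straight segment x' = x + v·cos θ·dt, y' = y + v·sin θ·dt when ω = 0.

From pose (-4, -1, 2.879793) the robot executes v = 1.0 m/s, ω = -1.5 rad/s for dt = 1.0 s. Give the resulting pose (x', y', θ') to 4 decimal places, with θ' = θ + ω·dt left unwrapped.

θ' = 2.8798 + -1.5·1.0 = 1.3798
R = v/ω = 1.0/-1.5 = -0.6667
x' = -4 + -0.6667·(sin 1.3798 − sin 2.8798) = -4.4820
y' = -1 − -0.6667·(cos 1.3798 − cos 2.8798) = -0.2295

(-4.4820, -0.2295, 1.3798)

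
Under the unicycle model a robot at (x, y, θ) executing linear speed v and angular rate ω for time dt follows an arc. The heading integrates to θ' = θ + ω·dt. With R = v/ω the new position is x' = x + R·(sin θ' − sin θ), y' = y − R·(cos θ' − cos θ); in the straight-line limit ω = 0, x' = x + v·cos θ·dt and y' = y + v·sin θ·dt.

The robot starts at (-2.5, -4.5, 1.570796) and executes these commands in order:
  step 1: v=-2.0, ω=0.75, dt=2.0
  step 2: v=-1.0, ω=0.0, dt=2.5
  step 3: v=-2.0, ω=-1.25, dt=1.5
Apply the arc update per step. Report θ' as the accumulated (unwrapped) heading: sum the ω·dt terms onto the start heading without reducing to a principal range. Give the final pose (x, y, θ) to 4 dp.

step 1: θ'=3.0708 (R=-2.6667) → pose (-0.0220, -7.1600, 3.0708)
step 2: θ'=3.0708 (straight) → pose (2.4718, -7.3368, 3.0708)
step 3: θ'=1.1958 (R=1.6000) → pose (3.8474, -9.5189, 1.1958)

(3.8474, -9.5189, 1.1958)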